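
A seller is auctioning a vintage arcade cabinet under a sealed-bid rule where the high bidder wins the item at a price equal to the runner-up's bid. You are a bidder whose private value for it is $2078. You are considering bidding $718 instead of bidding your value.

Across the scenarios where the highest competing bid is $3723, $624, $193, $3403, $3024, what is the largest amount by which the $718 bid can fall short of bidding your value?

$0

$3723: same outcome either way → loss $0.
$624: same outcome either way → loss $0.
$193: same outcome either way → loss $0.
$3403: same outcome either way → loss $0.
$3024: same outcome either way → loss $0.
Maximum loss: $0.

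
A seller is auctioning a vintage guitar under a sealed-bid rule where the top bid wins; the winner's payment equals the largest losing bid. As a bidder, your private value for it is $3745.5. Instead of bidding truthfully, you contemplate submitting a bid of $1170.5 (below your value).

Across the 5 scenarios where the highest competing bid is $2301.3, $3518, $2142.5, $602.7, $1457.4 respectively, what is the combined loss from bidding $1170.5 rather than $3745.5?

The deviation costs you only when the competing bid falls strictly between $1170.5 and $3745.5; elsewhere both bids give the same outcome.
$2301.3: truthful payoff $1444.2, deviation payoff $0 → loss $1444.2.
$3518: truthful payoff $227.5, deviation payoff $0 → loss $227.5.
$2142.5: truthful payoff $1603, deviation payoff $0 → loss $1603.
$602.7: outcomes coincide → loss $0.
$1457.4: truthful payoff $2288.1, deviation payoff $0 → loss $2288.1.
Total loss = $1444.2 + $227.5 + $1603 + $2288.1 = $5562.8.
Because the price is fixed by the runner-up's bid, deviating from your value can only change a good outcome into a bad one — never the reverse.

$5562.8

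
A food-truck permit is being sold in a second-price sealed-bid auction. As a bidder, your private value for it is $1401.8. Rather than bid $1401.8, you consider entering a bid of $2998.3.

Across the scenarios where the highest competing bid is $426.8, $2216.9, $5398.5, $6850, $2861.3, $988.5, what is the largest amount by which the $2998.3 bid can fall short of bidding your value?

$426.8: same outcome either way → loss $0.
$2216.9: truthful gives $0, deviation gives −$815.1 → loss $815.1.
$5398.5: same outcome either way → loss $0.
$6850: same outcome either way → loss $0.
$2861.3: truthful gives $0, deviation gives −$1459.5 → loss $1459.5.
$988.5: same outcome either way → loss $0.
Maximum loss: $1459.5.

$1459.5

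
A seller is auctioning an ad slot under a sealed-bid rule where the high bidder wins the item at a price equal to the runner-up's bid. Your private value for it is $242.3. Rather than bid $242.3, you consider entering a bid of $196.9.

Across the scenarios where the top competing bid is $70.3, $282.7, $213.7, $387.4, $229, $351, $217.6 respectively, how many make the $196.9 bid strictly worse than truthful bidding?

The deviation hurts exactly when the highest competing bid lies strictly between $196.9 and $242.3 — underbidding then forfeits a profitable win.
$70.3: below both → same outcome either way.
$282.7: above both → same outcome either way.
$213.7: inside the interval → strictly worse (loss $28.6).
$387.4: above both → same outcome either way.
$229: inside the interval → strictly worse (loss $13.3).
$351: above both → same outcome either way.
$217.6: inside the interval → strictly worse (loss $24.7).
Count: 3.

3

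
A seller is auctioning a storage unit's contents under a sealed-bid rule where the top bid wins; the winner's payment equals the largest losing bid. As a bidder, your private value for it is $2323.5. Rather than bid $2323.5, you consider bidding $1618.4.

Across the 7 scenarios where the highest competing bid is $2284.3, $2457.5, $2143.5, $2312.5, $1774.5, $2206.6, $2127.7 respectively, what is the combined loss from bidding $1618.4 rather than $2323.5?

The deviation costs you only when the competing bid falls strictly between $1618.4 and $2323.5; elsewhere both bids give the same outcome.
$2284.3: truthful payoff $39.2, deviation payoff $0 → loss $39.2.
$2457.5: outcomes coincide → loss $0.
$2143.5: truthful payoff $180, deviation payoff $0 → loss $180.
$2312.5: truthful payoff $11, deviation payoff $0 → loss $11.
$1774.5: truthful payoff $549, deviation payoff $0 → loss $549.
$2206.6: truthful payoff $116.9, deviation payoff $0 → loss $116.9.
$2127.7: truthful payoff $195.8, deviation payoff $0 → loss $195.8.
Total loss = $39.2 + $180 + $11 + $549 + $116.9 + $195.8 = $1091.9.
Because the price is fixed by the runner-up's bid, deviating from your value can only change a good outcome into a bad one — never the reverse.

$1091.9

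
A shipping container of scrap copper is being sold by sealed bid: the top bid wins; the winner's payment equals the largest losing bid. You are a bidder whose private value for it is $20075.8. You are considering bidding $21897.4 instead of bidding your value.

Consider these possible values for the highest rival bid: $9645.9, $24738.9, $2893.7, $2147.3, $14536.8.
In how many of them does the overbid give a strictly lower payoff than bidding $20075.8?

0

The deviation hurts exactly when the highest competing bid lies strictly between $20075.8 and $21897.4 — overbidding then wins at a price above your value.
$9645.9: below both → same outcome either way.
$24738.9: above both → same outcome either way.
$2893.7: below both → same outcome either way.
$2147.3: below both → same outcome either way.
$14536.8: below both → same outcome either way.
Count: 0.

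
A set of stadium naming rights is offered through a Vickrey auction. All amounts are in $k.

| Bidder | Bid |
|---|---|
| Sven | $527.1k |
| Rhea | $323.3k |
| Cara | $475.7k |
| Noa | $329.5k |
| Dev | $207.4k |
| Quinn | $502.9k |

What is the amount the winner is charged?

$502.9k

Highest bid: Sven at $527.1k, so Sven wins.
Second-highest bid: Quinn at $502.9k — that is the price the winner pays.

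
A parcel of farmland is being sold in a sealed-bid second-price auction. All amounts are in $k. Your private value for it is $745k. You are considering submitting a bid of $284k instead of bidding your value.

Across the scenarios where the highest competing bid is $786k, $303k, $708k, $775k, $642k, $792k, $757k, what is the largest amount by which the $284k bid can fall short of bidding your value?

$442k

$786k: same outcome either way → loss $0k.
$303k: truthful gives $442k, deviation gives $0k → loss $442k.
$708k: truthful gives $37k, deviation gives $0k → loss $37k.
$775k: same outcome either way → loss $0k.
$642k: truthful gives $103k, deviation gives $0k → loss $103k.
$792k: same outcome either way → loss $0k.
$757k: same outcome either way → loss $0k.
Maximum loss: $442k.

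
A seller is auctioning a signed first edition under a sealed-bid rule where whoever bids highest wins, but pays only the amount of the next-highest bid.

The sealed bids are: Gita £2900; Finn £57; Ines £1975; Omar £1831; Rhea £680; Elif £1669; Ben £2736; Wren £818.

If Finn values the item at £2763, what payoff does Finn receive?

£0

Highest bid: Gita at £2900, so Gita wins.
Second-highest bid: Ben at £2736 — that is the price the winner pays.
Finn did not win, so Finn pays nothing and receives nothing: payoff £0.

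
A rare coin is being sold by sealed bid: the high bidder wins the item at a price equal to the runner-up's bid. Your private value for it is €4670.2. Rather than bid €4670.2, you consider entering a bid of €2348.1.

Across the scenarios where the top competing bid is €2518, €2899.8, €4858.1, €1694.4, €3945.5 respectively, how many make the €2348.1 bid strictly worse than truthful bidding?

The deviation hurts exactly when the highest competing bid lies strictly between €2348.1 and €4670.2 — underbidding then forfeits a profitable win.
€2518: inside the interval → strictly worse (loss €2152.2).
€2899.8: inside the interval → strictly worse (loss €1770.4).
€4858.1: above both → same outcome either way.
€1694.4: below both → same outcome either way.
€3945.5: inside the interval → strictly worse (loss €724.7).
Count: 3.

3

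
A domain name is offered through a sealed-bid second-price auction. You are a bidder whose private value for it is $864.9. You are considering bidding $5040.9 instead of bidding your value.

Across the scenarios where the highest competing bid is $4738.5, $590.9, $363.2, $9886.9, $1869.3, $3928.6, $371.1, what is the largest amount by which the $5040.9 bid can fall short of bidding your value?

$3873.6

$4738.5: truthful gives $0, deviation gives −$3873.6 → loss $3873.6.
$590.9: same outcome either way → loss $0.
$363.2: same outcome either way → loss $0.
$9886.9: same outcome either way → loss $0.
$1869.3: truthful gives $0, deviation gives −$1004.4 → loss $1004.4.
$3928.6: truthful gives $0, deviation gives −$3063.7 → loss $3063.7.
$371.1: same outcome either way → loss $0.
Maximum loss: $3873.6.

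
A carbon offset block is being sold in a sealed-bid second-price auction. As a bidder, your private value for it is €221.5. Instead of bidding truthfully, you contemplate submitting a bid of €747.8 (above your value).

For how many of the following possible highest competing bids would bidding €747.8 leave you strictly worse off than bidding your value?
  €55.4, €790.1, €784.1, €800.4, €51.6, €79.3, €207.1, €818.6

0

The deviation hurts exactly when the highest competing bid lies strictly between €221.5 and €747.8 — overbidding then wins at a price above your value.
€55.4: below both → same outcome either way.
€790.1: above both → same outcome either way.
€784.1: above both → same outcome either way.
€800.4: above both → same outcome either way.
€51.6: below both → same outcome either way.
€79.3: below both → same outcome either way.
€207.1: below both → same outcome either way.
€818.6: above both → same outcome either way.
Count: 0.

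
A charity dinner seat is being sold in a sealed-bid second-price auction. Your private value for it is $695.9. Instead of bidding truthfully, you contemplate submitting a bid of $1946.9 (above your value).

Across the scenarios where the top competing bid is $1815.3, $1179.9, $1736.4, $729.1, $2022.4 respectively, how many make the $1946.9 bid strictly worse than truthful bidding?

4

The deviation hurts exactly when the highest competing bid lies strictly between $695.9 and $1946.9 — overbidding then wins at a price above your value.
$1815.3: inside the interval → strictly worse (loss $1119.4).
$1179.9: inside the interval → strictly worse (loss $484).
$1736.4: inside the interval → strictly worse (loss $1040.5).
$729.1: inside the interval → strictly worse (loss $33.2).
$2022.4: above both → same outcome either way.
Count: 4.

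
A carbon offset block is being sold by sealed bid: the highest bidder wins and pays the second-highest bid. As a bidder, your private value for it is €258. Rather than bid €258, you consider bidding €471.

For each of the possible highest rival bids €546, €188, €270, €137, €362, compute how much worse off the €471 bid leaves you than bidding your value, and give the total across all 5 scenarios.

The deviation costs you only when the competing bid falls strictly between €258 and €471; elsewhere both bids give the same outcome.
€546: outcomes coincide → loss €0.
€188: outcomes coincide → loss €0.
€270: truthful payoff €0, deviation payoff −€12 → loss €12.
€137: outcomes coincide → loss €0.
€362: truthful payoff €0, deviation payoff −€104 → loss €104.
Total loss = €12 + €104 = €116.
In a second-price auction your bid sets only whether you win, not what you pay, so bidding your true value is weakly dominant.

€116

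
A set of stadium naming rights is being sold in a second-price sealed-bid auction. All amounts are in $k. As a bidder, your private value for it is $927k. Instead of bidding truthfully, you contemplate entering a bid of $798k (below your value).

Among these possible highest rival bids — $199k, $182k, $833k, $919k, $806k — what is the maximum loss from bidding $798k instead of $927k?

$199k: same outcome either way → loss $0k.
$182k: same outcome either way → loss $0k.
$833k: truthful gives $94k, deviation gives $0k → loss $94k.
$919k: truthful gives $8k, deviation gives $0k → loss $8k.
$806k: truthful gives $121k, deviation gives $0k → loss $121k.
Maximum loss: $121k.

$121k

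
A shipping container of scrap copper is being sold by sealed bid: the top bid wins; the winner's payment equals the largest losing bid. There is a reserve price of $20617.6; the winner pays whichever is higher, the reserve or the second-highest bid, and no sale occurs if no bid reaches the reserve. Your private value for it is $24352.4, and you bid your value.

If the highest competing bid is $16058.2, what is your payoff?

$3734.8

Your bid $24352.4 is the highest and exceeds the reserve.
Price = max(second-highest bid, reserve) = max($16058.2, $20617.6) = $20617.6.
Payoff = $24352.4 − $20617.6 = $3734.8.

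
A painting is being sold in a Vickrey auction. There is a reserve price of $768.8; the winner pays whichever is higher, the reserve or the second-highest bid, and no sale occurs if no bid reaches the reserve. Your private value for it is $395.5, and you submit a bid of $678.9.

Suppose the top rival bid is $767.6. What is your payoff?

$0

Your bid $678.9 is below the highest competing bid $767.6, so you lose. Payoff $0.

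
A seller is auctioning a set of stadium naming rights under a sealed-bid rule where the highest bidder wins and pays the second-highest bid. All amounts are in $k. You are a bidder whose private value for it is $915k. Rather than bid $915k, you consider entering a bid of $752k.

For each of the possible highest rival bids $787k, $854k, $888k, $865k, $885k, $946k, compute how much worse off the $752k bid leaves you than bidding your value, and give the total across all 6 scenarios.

$296k

The deviation costs you only when the competing bid falls strictly between $752k and $915k; elsewhere both bids give the same outcome.
$787k: truthful payoff $128k, deviation payoff $0k → loss $128k.
$854k: truthful payoff $61k, deviation payoff $0k → loss $61k.
$888k: truthful payoff $27k, deviation payoff $0k → loss $27k.
$865k: truthful payoff $50k, deviation payoff $0k → loss $50k.
$885k: truthful payoff $30k, deviation payoff $0k → loss $30k.
$946k: outcomes coincide → loss $0k.
Total loss = $128k + $61k + $27k + $50k + $30k = $296k.
In a second-price auction your bid sets only whether you win, not what you pay, so bidding your true value is weakly dominant.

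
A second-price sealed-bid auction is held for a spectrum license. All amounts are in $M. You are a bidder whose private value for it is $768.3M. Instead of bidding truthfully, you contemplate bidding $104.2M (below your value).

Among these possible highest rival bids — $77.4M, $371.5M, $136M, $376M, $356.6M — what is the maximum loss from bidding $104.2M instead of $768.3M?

$632.3M

$77.4M: same outcome either way → loss $0M.
$371.5M: truthful gives $396.8M, deviation gives $0M → loss $396.8M.
$136M: truthful gives $632.3M, deviation gives $0M → loss $632.3M.
$376M: truthful gives $392.3M, deviation gives $0M → loss $392.3M.
$356.6M: truthful gives $411.7M, deviation gives $0M → loss $411.7M.
Maximum loss: $632.3M.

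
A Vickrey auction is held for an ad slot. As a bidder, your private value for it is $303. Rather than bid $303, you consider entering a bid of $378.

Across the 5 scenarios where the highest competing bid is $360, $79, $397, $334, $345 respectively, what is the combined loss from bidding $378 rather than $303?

$130

The deviation costs you only when the competing bid falls strictly between $303 and $378; elsewhere both bids give the same outcome.
$360: truthful payoff $0, deviation payoff −$57 → loss $57.
$79: outcomes coincide → loss $0.
$397: outcomes coincide → loss $0.
$334: truthful payoff $0, deviation payoff −$31 → loss $31.
$345: truthful payoff $0, deviation payoff −$42 → loss $42.
Total loss = $57 + $31 + $42 = $130.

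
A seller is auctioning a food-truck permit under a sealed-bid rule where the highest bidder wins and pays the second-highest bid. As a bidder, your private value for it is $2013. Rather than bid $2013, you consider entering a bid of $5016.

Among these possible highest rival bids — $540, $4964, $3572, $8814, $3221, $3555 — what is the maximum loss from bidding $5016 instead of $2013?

$2951

$540: same outcome either way → loss $0.
$4964: truthful gives $0, deviation gives −$2951 → loss $2951.
$3572: truthful gives $0, deviation gives −$1559 → loss $1559.
$8814: same outcome either way → loss $0.
$3221: truthful gives $0, deviation gives −$1208 → loss $1208.
$3555: truthful gives $0, deviation gives −$1542 → loss $1542.
Maximum loss: $2951.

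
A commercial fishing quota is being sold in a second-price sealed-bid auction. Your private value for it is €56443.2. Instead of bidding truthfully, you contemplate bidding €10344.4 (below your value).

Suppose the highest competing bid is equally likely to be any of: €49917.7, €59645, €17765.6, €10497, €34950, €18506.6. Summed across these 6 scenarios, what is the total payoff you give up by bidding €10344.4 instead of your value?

The deviation costs you only when the competing bid falls strictly between €10344.4 and €56443.2; elsewhere both bids give the same outcome.
€49917.7: truthful payoff €6525.5, deviation payoff €0 → loss €6525.5.
€59645: outcomes coincide → loss €0.
€17765.6: truthful payoff €38677.6, deviation payoff €0 → loss €38677.6.
€10497: truthful payoff €45946.2, deviation payoff €0 → loss €45946.2.
€34950: truthful payoff €21493.2, deviation payoff €0 → loss €21493.2.
€18506.6: truthful payoff €37936.6, deviation payoff €0 → loss €37936.6.
Total loss = €6525.5 + €38677.6 + €45946.2 + €21493.2 + €37936.6 = €150579.1.
In a second-price auction your bid sets only whether you win, not what you pay, so bidding your true value is weakly dominant.

€150579.1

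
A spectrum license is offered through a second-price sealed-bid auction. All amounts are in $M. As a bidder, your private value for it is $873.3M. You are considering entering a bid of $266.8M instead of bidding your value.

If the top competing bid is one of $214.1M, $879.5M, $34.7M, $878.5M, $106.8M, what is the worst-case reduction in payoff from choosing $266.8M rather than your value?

$214.1M: same outcome either way → loss $0M.
$879.5M: same outcome either way → loss $0M.
$34.7M: same outcome either way → loss $0M.
$878.5M: same outcome either way → loss $0M.
$106.8M: same outcome either way → loss $0M.
Maximum loss: $0M.

$0M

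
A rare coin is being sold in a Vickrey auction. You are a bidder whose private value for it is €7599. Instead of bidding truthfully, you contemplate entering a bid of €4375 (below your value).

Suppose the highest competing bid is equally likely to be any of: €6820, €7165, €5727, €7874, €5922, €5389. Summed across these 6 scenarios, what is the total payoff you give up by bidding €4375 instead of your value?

€6972

The deviation costs you only when the competing bid falls strictly between €4375 and €7599; elsewhere both bids give the same outcome.
€6820: truthful payoff €779, deviation payoff €0 → loss €779.
€7165: truthful payoff €434, deviation payoff €0 → loss €434.
€5727: truthful payoff €1872, deviation payoff €0 → loss €1872.
€7874: outcomes coincide → loss €0.
€5922: truthful payoff €1677, deviation payoff €0 → loss €1677.
€5389: truthful payoff €2210, deviation payoff €0 → loss €2210.
Total loss = €779 + €434 + €1872 + €1677 + €2210 = €6972.
Truthful bidding weakly dominates here: raising your bid can only win items priced above your value, and lowering it can only forfeit items priced below.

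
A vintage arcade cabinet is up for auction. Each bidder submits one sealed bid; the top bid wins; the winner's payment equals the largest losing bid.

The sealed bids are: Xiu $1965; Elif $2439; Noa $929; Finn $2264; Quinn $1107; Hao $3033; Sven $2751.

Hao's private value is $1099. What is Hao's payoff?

Highest bid: Hao at $3033, so Hao wins.
Second-highest bid: Sven at $2751 — that is the price the winner pays.
Hao's payoff = value − price = $1099 − $2751 = −$1652.

−$1652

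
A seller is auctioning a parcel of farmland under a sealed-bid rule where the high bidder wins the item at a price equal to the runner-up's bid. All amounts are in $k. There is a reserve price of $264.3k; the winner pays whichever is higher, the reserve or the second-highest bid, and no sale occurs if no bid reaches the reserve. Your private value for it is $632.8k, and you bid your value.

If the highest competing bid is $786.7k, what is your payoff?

$0k

Your bid $632.8k is below the highest competing bid $786.7k, so you lose. Payoff $0k.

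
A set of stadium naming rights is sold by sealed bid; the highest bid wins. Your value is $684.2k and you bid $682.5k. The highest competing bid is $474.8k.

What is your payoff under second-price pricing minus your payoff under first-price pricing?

You have the highest bid, so you win under either rule.
Second-price: pay $474.8k → payoff $209.4k.
First-price: pay your own bid $682.5k → payoff $1.7k.
Difference = $209.4k − ($1.7k) = $207.7k.

$207.7k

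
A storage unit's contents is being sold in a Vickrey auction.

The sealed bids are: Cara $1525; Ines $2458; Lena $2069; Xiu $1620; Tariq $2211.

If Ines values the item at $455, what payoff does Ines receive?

Highest bid: Ines at $2458, so Ines wins.
Second-highest bid: Tariq at $2211 — that is the price the winner pays.
Ines's payoff = value − price = $455 − $2211 = −$1756.

−$1756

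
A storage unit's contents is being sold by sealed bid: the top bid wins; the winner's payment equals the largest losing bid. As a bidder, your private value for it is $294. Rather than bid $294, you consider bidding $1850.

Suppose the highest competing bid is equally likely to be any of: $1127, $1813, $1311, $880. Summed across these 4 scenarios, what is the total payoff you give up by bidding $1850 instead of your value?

The deviation costs you only when the competing bid falls strictly between $294 and $1850; elsewhere both bids give the same outcome.
$1127: truthful payoff $0, deviation payoff −$833 → loss $833.
$1813: truthful payoff $0, deviation payoff −$1519 → loss $1519.
$1311: truthful payoff $0, deviation payoff −$1017 → loss $1017.
$880: truthful payoff $0, deviation payoff −$586 → loss $586.
Total loss = $833 + $1519 + $1017 + $586 = $3955.
Because the price is fixed by the runner-up's bid, deviating from your value can only change a good outcome into a bad one — never the reverse.

$3955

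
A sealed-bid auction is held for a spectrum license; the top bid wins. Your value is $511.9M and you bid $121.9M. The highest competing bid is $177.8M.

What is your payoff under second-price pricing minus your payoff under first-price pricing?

$0M

Your bid $121.9M is below $177.8M, so you lose under either rule.
Payoff is $0M in both cases; difference = $0M.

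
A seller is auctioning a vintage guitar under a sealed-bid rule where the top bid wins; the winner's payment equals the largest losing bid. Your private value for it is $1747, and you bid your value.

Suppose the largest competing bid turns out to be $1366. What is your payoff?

$381

Your bid $1747 exceeds the highest competing bid $1366, so you win.
In a second-price auction the winner pays the second-highest bid, $1366.
Payoff = value − price = $1747 − $1366 = $381.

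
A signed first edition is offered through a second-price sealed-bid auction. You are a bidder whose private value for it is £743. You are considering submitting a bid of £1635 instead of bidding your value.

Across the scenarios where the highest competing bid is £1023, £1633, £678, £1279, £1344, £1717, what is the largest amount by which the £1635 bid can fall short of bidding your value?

£890

£1023: truthful gives £0, deviation gives −£280 → loss £280.
£1633: truthful gives £0, deviation gives −£890 → loss £890.
£678: same outcome either way → loss £0.
£1279: truthful gives £0, deviation gives −£536 → loss £536.
£1344: truthful gives £0, deviation gives −£601 → loss £601.
£1717: same outcome either way → loss £0.
Maximum loss: £890.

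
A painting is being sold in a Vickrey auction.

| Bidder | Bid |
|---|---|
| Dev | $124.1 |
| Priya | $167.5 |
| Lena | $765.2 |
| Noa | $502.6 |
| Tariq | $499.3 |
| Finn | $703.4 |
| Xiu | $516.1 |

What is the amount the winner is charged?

Highest bid: Lena at $765.2, so Lena wins.
Second-highest bid: Finn at $703.4 — that is the price the winner pays.

$703.4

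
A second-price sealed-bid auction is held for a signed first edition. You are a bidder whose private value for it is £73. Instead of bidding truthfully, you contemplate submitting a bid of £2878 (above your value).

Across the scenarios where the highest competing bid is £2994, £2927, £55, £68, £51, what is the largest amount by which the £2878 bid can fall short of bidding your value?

£2994: same outcome either way → loss £0.
£2927: same outcome either way → loss £0.
£55: same outcome either way → loss £0.
£68: same outcome either way → loss £0.
£51: same outcome either way → loss £0.
Maximum loss: £0.

£0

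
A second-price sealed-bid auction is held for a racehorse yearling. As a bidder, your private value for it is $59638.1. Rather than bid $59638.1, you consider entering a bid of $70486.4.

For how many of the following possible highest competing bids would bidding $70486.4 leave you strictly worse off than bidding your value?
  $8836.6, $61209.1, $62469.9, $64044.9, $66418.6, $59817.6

The deviation hurts exactly when the highest competing bid lies strictly between $59638.1 and $70486.4 — overbidding then wins at a price above your value.
$8836.6: below both → same outcome either way.
$61209.1: inside the interval → strictly worse (loss $1571).
$62469.9: inside the interval → strictly worse (loss $2831.8).
$64044.9: inside the interval → strictly worse (loss $4406.8).
$66418.6: inside the interval → strictly worse (loss $6780.5).
$59817.6: inside the interval → strictly worse (loss $179.5).
Count: 5.

5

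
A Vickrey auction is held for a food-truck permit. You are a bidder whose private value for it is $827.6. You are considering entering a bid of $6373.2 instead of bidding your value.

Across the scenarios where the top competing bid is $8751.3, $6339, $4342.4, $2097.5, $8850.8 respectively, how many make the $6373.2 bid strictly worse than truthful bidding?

3

The deviation hurts exactly when the highest competing bid lies strictly between $827.6 and $6373.2 — overbidding then wins at a price above your value.
$8751.3: above both → same outcome either way.
$6339: inside the interval → strictly worse (loss $5511.4).
$4342.4: inside the interval → strictly worse (loss $3514.8).
$2097.5: inside the interval → strictly worse (loss $1269.9).
$8850.8: above both → same outcome either way.
Count: 3.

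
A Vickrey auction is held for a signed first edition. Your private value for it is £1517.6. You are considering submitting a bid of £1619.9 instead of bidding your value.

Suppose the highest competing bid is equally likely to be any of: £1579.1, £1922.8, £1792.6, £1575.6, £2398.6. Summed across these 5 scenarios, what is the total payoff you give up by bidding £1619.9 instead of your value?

£119.5

The deviation costs you only when the competing bid falls strictly between £1517.6 and £1619.9; elsewhere both bids give the same outcome.
£1579.1: truthful payoff £0, deviation payoff −£61.5 → loss £61.5.
£1922.8: outcomes coincide → loss £0.
£1792.6: outcomes coincide → loss £0.
£1575.6: truthful payoff £0, deviation payoff −£58 → loss £58.
£2398.6: outcomes coincide → loss £0.
Total loss = £61.5 + £58 = £119.5.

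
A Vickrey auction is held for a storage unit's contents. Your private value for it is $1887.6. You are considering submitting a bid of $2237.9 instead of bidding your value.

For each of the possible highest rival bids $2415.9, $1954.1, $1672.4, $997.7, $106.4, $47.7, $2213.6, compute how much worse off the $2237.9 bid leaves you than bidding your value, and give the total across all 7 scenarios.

The deviation costs you only when the competing bid falls strictly between $1887.6 and $2237.9; elsewhere both bids give the same outcome.
$2415.9: outcomes coincide → loss $0.
$1954.1: truthful payoff $0, deviation payoff −$66.5 → loss $66.5.
$1672.4: outcomes coincide → loss $0.
$997.7: outcomes coincide → loss $0.
$106.4: outcomes coincide → loss $0.
$47.7: outcomes coincide → loss $0.
$2213.6: truthful payoff $0, deviation payoff −$326 → loss $326.
Total loss = $66.5 + $326 = $392.5.
Because the price is fixed by the runner-up's bid, deviating from your value can only change a good outcome into a bad one — never the reverse.

$392.5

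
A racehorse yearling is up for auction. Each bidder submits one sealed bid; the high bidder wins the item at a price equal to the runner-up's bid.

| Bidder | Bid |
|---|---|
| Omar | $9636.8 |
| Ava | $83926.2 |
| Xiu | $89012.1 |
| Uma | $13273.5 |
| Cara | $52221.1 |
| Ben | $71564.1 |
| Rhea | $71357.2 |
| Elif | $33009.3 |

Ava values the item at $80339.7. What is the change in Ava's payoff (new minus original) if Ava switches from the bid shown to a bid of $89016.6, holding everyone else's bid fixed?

The highest bid among the other bidders is $89012.1; Ava's bid doesn't change that.
Original bid $83926.2: Ava is not highest (top rival bid is $89012.1); payoff $0.
Alternative bid $89016.6: Ava is highest, pays the top rival bid $89012.1; payoff $80339.7 − $89012.1 = −$8672.4.
Change in payoff = −$8672.4 − ($0) = −$8672.4.

−$8672.4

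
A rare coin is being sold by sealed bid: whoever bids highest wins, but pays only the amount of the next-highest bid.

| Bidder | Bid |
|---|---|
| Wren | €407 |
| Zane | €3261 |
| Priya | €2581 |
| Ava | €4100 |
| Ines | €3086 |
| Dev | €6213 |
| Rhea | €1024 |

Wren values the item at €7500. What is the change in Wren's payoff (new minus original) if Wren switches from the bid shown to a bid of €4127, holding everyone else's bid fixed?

The highest bid among the other bidders is €6213; Wren's bid doesn't change that.
Original bid €407: Wren is not highest (top rival bid is €6213); payoff €0.
Alternative bid €4127: Wren is not highest (top rival bid is €6213); payoff €0.
Change in payoff = €0 − (€0) = €0.

€0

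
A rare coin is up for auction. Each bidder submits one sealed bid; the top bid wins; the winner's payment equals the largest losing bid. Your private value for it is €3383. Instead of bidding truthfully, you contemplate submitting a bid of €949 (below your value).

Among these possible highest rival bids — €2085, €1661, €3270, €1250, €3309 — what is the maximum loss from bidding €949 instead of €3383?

€2085: truthful gives €1298, deviation gives €0 → loss €1298.
€1661: truthful gives €1722, deviation gives €0 → loss €1722.
€3270: truthful gives €113, deviation gives €0 → loss €113.
€1250: truthful gives €2133, deviation gives €0 → loss €2133.
€3309: truthful gives €74, deviation gives €0 → loss €74.
Maximum loss: €2133.

€2133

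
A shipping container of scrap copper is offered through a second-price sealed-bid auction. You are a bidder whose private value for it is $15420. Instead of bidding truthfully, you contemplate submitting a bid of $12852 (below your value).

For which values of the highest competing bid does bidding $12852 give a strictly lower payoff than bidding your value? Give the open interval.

If the competing bid is below $12852, both bids win at the same price — no difference.
If it is above $15420, both bids lose — no difference.
If it lies strictly between $12852 and $15420, bidding your value wins at a price below your value (positive payoff) while bidding $12852 loses (payoff 0).
So the deviation strictly hurts on the open interval ($12852, $15420).
In a second-price auction your bid sets only whether you win, not what you pay, so bidding your true value is weakly dominant.

($12852, $15420)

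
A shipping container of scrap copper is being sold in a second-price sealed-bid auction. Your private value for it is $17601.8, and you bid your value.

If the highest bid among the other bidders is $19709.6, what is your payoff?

$0

Your bid $17601.8 is below the highest competing bid $19709.6, so you lose.
A losing bidder pays nothing and receives nothing: payoff = $0.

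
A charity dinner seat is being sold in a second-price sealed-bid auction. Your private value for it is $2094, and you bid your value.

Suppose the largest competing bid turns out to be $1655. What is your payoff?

Your bid $2094 exceeds the highest competing bid $1655, so you win.
In a second-price auction the winner pays the second-highest bid, $1655.
Payoff = value − price = $2094 − $1655 = $439.

$439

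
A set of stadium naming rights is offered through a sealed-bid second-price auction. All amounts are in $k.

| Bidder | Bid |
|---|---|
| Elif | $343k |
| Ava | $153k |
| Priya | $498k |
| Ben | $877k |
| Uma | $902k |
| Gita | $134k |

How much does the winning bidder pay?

Highest bid: Uma at $902k, so Uma wins.
Second-highest bid: Ben at $877k — that is the price the winner pays.

$877k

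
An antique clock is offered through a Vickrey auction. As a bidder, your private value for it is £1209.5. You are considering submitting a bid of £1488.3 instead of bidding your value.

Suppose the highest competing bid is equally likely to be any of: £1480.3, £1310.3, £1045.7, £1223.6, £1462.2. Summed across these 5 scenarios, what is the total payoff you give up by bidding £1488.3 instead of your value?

The deviation costs you only when the competing bid falls strictly between £1209.5 and £1488.3; elsewhere both bids give the same outcome.
£1480.3: truthful payoff £0, deviation payoff −£270.8 → loss £270.8.
£1310.3: truthful payoff £0, deviation payoff −£100.8 → loss £100.8.
£1045.7: outcomes coincide → loss £0.
£1223.6: truthful payoff £0, deviation payoff −£14.1 → loss £14.1.
£1462.2: truthful payoff £0, deviation payoff −£252.7 → loss £252.7.
Total loss = £270.8 + £100.8 + £14.1 + £252.7 = £638.4.

£638.4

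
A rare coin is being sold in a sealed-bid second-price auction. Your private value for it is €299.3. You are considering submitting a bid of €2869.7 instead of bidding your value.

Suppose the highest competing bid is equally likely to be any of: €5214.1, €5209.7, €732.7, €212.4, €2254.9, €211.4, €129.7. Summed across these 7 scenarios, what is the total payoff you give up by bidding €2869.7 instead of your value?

The deviation costs you only when the competing bid falls strictly between €299.3 and €2869.7; elsewhere both bids give the same outcome.
€5214.1: outcomes coincide → loss €0.
€5209.7: outcomes coincide → loss €0.
€732.7: truthful payoff €0, deviation payoff −€433.4 → loss €433.4.
€212.4: outcomes coincide → loss €0.
€2254.9: truthful payoff €0, deviation payoff −€1955.6 → loss €1955.6.
€211.4: outcomes coincide → loss €0.
€129.7: outcomes coincide → loss €0.
Total loss = €433.4 + €1955.6 = €2389.

€2389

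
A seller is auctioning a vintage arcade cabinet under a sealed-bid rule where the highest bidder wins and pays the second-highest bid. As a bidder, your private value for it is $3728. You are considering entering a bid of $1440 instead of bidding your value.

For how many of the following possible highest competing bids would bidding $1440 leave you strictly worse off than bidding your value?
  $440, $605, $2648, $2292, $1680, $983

3

The deviation hurts exactly when the highest competing bid lies strictly between $1440 and $3728 — underbidding then forfeits a profitable win.
$440: below both → same outcome either way.
$605: below both → same outcome either way.
$2648: inside the interval → strictly worse (loss $1080).
$2292: inside the interval → strictly worse (loss $1436).
$1680: inside the interval → strictly worse (loss $2048).
$983: below both → same outcome either way.
Count: 3.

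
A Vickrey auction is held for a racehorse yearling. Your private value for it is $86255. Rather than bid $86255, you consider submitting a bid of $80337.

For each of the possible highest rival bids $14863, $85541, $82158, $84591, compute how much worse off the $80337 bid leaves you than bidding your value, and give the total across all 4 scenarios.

The deviation costs you only when the competing bid falls strictly between $80337 and $86255; elsewhere both bids give the same outcome.
$14863: outcomes coincide → loss $0.
$85541: truthful payoff $714, deviation payoff $0 → loss $714.
$82158: truthful payoff $4097, deviation payoff $0 → loss $4097.
$84591: truthful payoff $1664, deviation payoff $0 → loss $1664.
Total loss = $714 + $4097 + $1664 = $6475.

$6475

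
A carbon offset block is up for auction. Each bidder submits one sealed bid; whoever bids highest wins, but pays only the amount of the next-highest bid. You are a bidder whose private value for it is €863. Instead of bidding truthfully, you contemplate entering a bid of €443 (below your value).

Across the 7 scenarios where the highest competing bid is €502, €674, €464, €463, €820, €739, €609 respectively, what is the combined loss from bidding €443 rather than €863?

The deviation costs you only when the competing bid falls strictly between €443 and €863; elsewhere both bids give the same outcome.
€502: truthful payoff €361, deviation payoff €0 → loss €361.
€674: truthful payoff €189, deviation payoff €0 → loss €189.
€464: truthful payoff €399, deviation payoff €0 → loss €399.
€463: truthful payoff €400, deviation payoff €0 → loss €400.
€820: truthful payoff €43, deviation payoff €0 → loss €43.
€739: truthful payoff €124, deviation payoff €0 → loss €124.
€609: truthful payoff €254, deviation payoff €0 → loss €254.
Total loss = €361 + €189 + €399 + €400 + €43 + €124 + €254 = €1770.

€1770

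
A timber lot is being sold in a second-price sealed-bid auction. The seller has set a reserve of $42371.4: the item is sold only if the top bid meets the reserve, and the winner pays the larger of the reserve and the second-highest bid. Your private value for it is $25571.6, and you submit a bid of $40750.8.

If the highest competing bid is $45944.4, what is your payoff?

$0

Your bid $40750.8 is below the highest competing bid $45944.4, so you lose. Payoff $0.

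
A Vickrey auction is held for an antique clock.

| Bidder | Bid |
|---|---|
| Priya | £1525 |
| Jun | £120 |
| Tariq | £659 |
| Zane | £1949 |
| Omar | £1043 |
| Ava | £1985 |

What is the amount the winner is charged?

£1949

Highest bid: Ava at £1985, so Ava wins.
Second-highest bid: Zane at £1949 — that is the price the winner pays.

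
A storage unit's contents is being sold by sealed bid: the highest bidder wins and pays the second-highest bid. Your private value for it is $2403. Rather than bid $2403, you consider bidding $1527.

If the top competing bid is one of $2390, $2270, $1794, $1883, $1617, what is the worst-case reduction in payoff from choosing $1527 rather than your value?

$786

$2390: truthful gives $13, deviation gives $0 → loss $13.
$2270: truthful gives $133, deviation gives $0 → loss $133.
$1794: truthful gives $609, deviation gives $0 → loss $609.
$1883: truthful gives $520, deviation gives $0 → loss $520.
$1617: truthful gives $786, deviation gives $0 → loss $786.
Maximum loss: $786.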